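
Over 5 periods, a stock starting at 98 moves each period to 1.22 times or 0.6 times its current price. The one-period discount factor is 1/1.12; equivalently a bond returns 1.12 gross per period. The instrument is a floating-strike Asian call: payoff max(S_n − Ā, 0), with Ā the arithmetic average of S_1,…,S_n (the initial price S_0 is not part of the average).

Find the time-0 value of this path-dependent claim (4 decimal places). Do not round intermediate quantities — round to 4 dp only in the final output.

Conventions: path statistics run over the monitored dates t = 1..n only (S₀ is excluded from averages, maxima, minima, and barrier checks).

With p* = (R−d)/(u−d) = 0.8387, sum probability × payoff across the paths and divide by R^5.
Enumerate all 2^5 = 32 price paths (U = up ×1.22, D = down ×0.6); each path with k up-moves has probability p*^k·(1−p*)^(5−k).
DDDDD: Ā=27.1139, payoff=0.0000, prob=0.000109
UDDDD: Ā=55.1315, payoff=0.0000, prob=0.000568
DUDDD: Ā=42.9795, payoff=0.0000, prob=0.000568
UUDDD: Ā=87.3917, payoff=0.0000, prob=0.002952
DDUDD: Ā=35.6883, payoff=0.0000, prob=0.000568
UDUDD: Ā=72.5662, payoff=0.0000, prob=0.002952
DUUDD: Ā=60.4142, payoff=0.0000, prob=0.002952
UUUDD: Ā=122.8423, payoff=0.0000, prob=0.015348
DDDUD: Ā=31.3136, payoff=0.0000, prob=0.000568
UDDUD: Ā=63.6710, payoff=0.0000, prob=0.002952
DUDUD: Ā=51.5190, payoff=0.0000, prob=0.002952
UUDUD: Ā=104.7552, payoff=0.0000, prob=0.015348
DDUUD: Ā=44.2278, payoff=0.0000, prob=0.002952
UDUUD: Ā=89.9298, payoff=0.0000, prob=0.015348
DUUUD: Ā=77.7778, payoff=0.0000, prob=0.015348
UUUUD: Ā=158.1482, payoff=0.0000, prob=0.079810
DDDDU: Ā=28.6888, payoff=0.0000, prob=0.000568
UDDDU: Ā=58.3338, payoff=0.0000, prob=0.002952
DUDDU: Ā=46.1818, payoff=0.0000, prob=0.002952
UUDDU: Ā=93.9030, payoff=0.0000, prob=0.015348
DDUDU: Ā=38.8906, payoff=0.0000, prob=0.002952
UDUDU: Ā=79.0776, payoff=0.0000, prob=0.015348
DUUDU: Ā=66.9256, payoff=0.0000, prob=0.015348
UUUDU: Ā=136.0820, payoff=0.0000, prob=0.079810
DDDUU: Ā=34.5159, payoff=0.0000, prob=0.002952
UDDUU: Ā=70.1823, payoff=0.0000, prob=0.015348
DUDUU: Ā=58.0303, payoff=6.0328, prob=0.015348
UUDUU: Ā=117.9949, payoff=12.2667, prob=0.079810
DDUUU: Ā=50.7391, payoff=13.3240, prob=0.015348
UDUUU: Ā=103.1695, payoff=27.0922, prob=0.079810
DUUUU: Ā=91.0175, payoff=39.2442, prob=0.079810
UUUUU: Ā=185.0689, payoff=79.7965, prob=0.415010
Price = Σ prob·payoff / R^5 = 39.686692 / 1.762342 = 22.5193

price = 22.5193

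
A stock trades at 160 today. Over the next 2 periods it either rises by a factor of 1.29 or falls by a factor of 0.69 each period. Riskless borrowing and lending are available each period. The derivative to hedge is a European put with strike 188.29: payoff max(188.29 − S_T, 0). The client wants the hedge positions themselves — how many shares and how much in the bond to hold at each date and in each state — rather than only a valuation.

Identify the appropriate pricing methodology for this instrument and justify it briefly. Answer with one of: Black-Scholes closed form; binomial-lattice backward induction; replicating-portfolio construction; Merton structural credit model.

Key observation: since the answer must list Δ and B at each node of the 1.29/0.69 lattice on 160, the replicating-portfolio method — solving the two-state system at every node — is the one that applies.

framework: replicating-portfolio construction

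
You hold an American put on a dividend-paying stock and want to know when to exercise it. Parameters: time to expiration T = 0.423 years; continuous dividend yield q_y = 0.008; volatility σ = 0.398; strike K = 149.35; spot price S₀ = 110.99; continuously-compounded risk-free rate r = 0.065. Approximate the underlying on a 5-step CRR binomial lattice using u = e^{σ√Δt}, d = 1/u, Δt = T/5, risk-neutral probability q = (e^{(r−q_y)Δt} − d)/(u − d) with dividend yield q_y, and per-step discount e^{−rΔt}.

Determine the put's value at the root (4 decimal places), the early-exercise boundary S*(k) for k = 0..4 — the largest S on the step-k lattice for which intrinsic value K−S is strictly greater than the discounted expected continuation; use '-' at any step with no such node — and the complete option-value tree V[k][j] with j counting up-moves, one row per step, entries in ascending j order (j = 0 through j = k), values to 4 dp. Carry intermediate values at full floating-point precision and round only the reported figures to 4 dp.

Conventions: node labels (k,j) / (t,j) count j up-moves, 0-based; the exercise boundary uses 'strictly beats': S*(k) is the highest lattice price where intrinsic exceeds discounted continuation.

Δt=0.08460, u=1.12273, d=0.89069, q=0.49192, disc=e^(-rΔt)=0.99452
k=5 terminal: V=max(K-S,0) → 87.1331 70.9242 50.4927 24.7383 0.0000 0.0000
k=4: j=0 S=69.8528 intr=79.4972 cont=78.7255 V=79.4972[EX]; j=1 S=88.0509 intr=61.2991 cont=60.5397 V=61.2991[EX]; j=2 S=110.9900 intr=38.3600 cont=37.6161 V=38.3600[EX]; j=3 S=139.9052 intr=9.4448 cont=12.5000 V=12.5000[hold]; j=4 S=176.3535 intr=0.0000 cont=0.0000 V=0.0000[hold]  S*(4)=110.9900
k=3: j=0 S=78.4258 intr=70.9242 cont=70.1583 V=70.9242[EX]; j=1 S=98.8573 intr=50.4927 cont=49.7406 V=50.4927[EX]; j=2 S=124.6117 intr=24.7383 cont=25.4983 V=25.4983[hold]; j=3 S=157.0757 intr=0.0000 cont=6.3161 V=6.3161[hold]  S*(3)=98.8573
k=2: j=0 S=88.0509 intr=61.2991 cont=60.5397 V=61.2991[EX]; j=1 S=110.9900 intr=38.3600 cont=37.9879 V=38.3600[EX]; j=2 S=139.9052 intr=9.4448 cont=15.9740 V=15.9740[hold]  S*(2)=110.9900
k=1: j=0 S=98.8573 intr=50.4927 cont=49.7406 V=50.4927[EX]; j=1 S=124.6117 intr=24.7383 cont=27.1979 V=27.1979[hold]  S*(1)=98.8573
k=0: j=0 S=110.9900 intr=38.3600 cont=38.8194 V=38.8194[hold]  S*(0)=-

price = 38.8194
boundary = - 98.8573 110.9900 98.8573 110.9900
tree:
38.8194
50.4927 27.1979
61.2991 38.3600 15.9740
70.9242 50.4927 25.4983 6.3161
79.4972 61.2991 38.3600 12.5000 0.0000
87.1331 70.9242 50.4927 24.7383 0.0000 0.0000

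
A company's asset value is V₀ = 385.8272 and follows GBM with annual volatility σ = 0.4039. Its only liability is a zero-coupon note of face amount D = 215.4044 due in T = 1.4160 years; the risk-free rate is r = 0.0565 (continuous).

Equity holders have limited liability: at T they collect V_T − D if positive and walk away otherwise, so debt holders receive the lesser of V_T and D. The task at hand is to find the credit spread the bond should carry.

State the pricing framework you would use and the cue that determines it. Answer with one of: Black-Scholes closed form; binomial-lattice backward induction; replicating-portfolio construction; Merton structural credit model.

framework: Merton structural credit model

Key observation: the data describe a firm's assets (V₀ = 385.8272, GBM) and a single zero-coupon debt of face 215.4044, so credit quantities follow from equity-as-call in the structural model.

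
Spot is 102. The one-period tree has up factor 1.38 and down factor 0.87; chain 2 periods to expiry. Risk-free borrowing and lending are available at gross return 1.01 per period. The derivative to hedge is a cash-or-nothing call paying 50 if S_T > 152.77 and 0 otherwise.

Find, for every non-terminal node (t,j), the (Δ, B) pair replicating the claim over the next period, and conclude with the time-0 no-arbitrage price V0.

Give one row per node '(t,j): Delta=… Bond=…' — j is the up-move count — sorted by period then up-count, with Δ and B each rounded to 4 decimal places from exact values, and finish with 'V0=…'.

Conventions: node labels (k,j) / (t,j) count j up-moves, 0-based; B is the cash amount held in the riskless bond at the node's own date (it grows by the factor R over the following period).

The replicating-portfolio and risk-neutral prices coincide; use p* = (1.01−0.87)/(1.38−0.87) = 0.2745 for the latter.
Expiry values: V(2,0)=0.0000, V(2,1)=0.0000, V(2,2)=50.0000
  t=1,j=0: stock 88.7400 → up 122.4612 (V=0.0000), down 77.2038 (V=0.0000). Price 0.0000; hedge Δ=0.0000, bond B=0.0000.
  t=1,j=1: stock 140.7600 → up 194.2488 (V=50.0000), down 122.4612 (V=0.0000). Price 13.5896; hedge Δ=0.6965, bond B=-84.4496.
  t=0,j=0: stock 102.0000 → up 140.7600 (V=13.5896), down 88.7400 (V=0.0000). Price 3.6935; hedge Δ=0.2612, bond B=-22.9527.
Check: Δ(0,0)·S0 + B(0,0) = 3.6935 = V0.

(0,0): Delta=0.2612 Bond=-22.9527
(1,0): Delta=0.0000 Bond=0.0000
(1,1): Delta=0.6965 Bond=-84.4496
V0=3.6935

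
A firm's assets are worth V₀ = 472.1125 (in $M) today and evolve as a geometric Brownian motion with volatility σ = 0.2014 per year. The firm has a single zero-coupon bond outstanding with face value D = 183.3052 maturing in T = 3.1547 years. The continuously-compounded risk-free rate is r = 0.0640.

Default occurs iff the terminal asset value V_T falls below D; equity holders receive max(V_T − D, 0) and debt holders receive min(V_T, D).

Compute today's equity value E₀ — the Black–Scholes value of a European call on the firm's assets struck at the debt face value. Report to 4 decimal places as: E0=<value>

Equity is a call on the firm's assets struck at D = 183.3052:
d₁ = [ln(V₀/D) + (r + σ²/2)T] / (σ√T)
   = [ln(472.1125/183.3052) + (0.0640 + 0.5·0.2014²)·3.1547] / (0.2014·√3.1547)
   = [0.946065 + 0.265881] / 0.357716 = 3.388011
d₂ = d₁ − σ√T = 3.388011 − 0.357716 = 3.030295
N(d₁) = 0.999648,  N(d₂) = 0.998778,  e^(−rT) = 0.817176
E₀ = V₀·N(d₁) − D·e^(−rT)·N(d₂)
   = 472.1125·0.999648 − 183.3052·0.817176·0.998778 = 322.336688

E0=322.3367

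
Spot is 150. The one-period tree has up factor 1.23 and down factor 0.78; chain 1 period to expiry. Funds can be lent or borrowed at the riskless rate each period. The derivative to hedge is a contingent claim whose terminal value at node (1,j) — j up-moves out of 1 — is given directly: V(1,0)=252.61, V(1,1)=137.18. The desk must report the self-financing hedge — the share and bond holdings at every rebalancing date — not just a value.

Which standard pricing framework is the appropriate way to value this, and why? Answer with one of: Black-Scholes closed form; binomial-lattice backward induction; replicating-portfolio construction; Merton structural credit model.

Key observation: since the answer must list Δ and B at each node of the 1.23/0.78 lattice on 150, the replicating-portfolio method — solving the two-state system at every node — is the one that applies.

framework: replicating-portfolio construction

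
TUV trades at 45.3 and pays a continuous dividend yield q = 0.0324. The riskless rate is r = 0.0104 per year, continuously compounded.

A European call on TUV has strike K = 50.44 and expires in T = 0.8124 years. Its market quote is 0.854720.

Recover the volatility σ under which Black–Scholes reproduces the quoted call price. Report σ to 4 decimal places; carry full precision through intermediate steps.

At σ = 0.1715 the Black–Scholes value reproduces the quote:
σ√T = 0.1715·√0.8124 = 0.154578
d₁ = (ln(S/K) + (r−q+σ²/2)T) / (σ√T) = (ln(45.3/50.44) + (0.0104−0.0324+0.1715²/2)·0.8124) / 0.154578 = (-0.107477 − 0.005926) / 0.154578 = -0.733627
d₂ = d₁ − σ√T = -0.733627 − 0.154578 = -0.888206
e^{−rT} = 0.991587
e^{−qT} = 0.974022
N(d₁) = 0.231588,  N(d₂) = 0.187215
V = S·e^{−qT}·N(d₁) − K·e^{−rT}·N(d₂) = 10.218396 − 9.363676 = 0.854720 (the quoted price), and the Black–Scholes price is strictly increasing in σ, so σ is unique

sigma = 0.1715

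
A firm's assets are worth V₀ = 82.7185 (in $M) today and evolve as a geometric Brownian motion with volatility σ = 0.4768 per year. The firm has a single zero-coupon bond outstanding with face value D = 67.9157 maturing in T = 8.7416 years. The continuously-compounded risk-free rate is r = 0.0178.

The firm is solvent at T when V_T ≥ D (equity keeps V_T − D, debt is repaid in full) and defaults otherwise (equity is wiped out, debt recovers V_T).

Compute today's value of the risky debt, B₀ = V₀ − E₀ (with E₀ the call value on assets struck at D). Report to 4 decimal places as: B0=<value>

Apply the equity-as-call identities (strike 67.9157, horizon 8.7416 years):
d₁ = [ln(V₀/D) + (r + σ²/2)T] / (σ√T)
   = [ln(82.7185/67.9157) + (0.0178 + 0.5·0.4768²)·8.7416] / (0.4768·√8.7416)
   = [0.197176 + 1.149250] / 1.409716 = 0.955105
d₂ = d₁ − σ√T = 0.955105 − 1.409716 = -0.454612
N(d₁) = 0.830238,  N(d₂) = 0.324694,  e^(−rT) = 0.855901
E₀ = V₀·N(d₁) − D·e^(−rT)·N(d₂)
   = 82.7185·0.830238 − 67.9157·0.855901·0.324694 = 49.801814
B₀ = V₀ − E₀ = 82.7185 − 49.801814 = 32.916686

B0=32.9167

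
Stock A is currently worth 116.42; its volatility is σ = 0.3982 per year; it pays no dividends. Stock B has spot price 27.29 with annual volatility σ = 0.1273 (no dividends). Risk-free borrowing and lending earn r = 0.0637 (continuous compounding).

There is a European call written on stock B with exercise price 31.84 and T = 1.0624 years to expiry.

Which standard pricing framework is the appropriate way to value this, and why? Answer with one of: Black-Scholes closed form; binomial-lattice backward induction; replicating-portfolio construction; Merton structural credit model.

Key observation: everything needed for the exact continuous-time valuation of the European call on stock B (strike 31.84) is given, and no feature rules the closed form out.

framework: Black-Scholes closed form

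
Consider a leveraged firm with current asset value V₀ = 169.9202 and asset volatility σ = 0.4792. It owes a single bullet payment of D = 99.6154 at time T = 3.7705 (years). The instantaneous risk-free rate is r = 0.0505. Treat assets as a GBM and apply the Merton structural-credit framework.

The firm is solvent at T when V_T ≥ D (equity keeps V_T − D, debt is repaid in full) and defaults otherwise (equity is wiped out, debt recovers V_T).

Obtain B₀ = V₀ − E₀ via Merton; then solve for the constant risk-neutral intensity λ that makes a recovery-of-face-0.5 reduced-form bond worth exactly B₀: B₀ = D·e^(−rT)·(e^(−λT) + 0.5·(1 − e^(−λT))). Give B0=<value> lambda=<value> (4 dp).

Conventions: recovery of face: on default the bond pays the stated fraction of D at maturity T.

B0=69.4434 lambda=0.0997

With assets at 169.9202 and a single debt payment of 99.6154 at 3.7705 years:
d₁ = [ln(V₀/D) + (r + σ²/2)T] / (σ√T)
   = [ln(169.9202/99.6154) + (0.0505 + 0.5·0.4792²)·3.7705] / (0.4792·√3.7705)
   = [0.534012 + 0.623325] / 0.930500 = 1.243780
d₂ = d₁ − σ√T = 1.243780 − 0.930500 = 0.313281
N(d₁) = 0.893210,  N(d₂) = 0.622966,  e^(−rT) = 0.826620
E₀ = V₀·N(d₁) − D·e^(−rT)·N(d₂)
   = 169.9202·0.893210 − 99.6154·0.826620·0.622966 = 100.476807
B₀ = V₀ − E₀ = 169.9202 − 100.476807 = 69.443393
e^(−λT) = (B₀·e^(rT)/D − 0.5)/(1 − 0.5) = (69.4434·1.209746/99.6154 − 0.5)/0.5 = 0.68666413
λ = −ln(0.68666413)/3.7705 = 0.099698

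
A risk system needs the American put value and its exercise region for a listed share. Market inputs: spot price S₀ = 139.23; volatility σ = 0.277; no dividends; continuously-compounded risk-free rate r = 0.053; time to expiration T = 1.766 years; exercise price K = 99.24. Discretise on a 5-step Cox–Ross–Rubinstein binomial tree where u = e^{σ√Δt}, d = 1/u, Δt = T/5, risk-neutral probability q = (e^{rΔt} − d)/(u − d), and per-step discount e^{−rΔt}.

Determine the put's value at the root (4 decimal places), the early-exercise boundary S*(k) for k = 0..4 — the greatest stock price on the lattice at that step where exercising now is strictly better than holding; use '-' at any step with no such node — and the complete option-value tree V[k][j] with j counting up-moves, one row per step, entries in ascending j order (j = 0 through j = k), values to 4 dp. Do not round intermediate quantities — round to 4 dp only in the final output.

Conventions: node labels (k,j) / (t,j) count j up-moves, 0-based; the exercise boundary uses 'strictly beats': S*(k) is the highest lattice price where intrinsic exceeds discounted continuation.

params: Δt=0.35320 u=1.17895 d=0.84821 q=0.51607 e^(-rΔt)=0.98145
t_5 payoffs: 38.1094 14.2734 0.0000 0.0000 0.0000 0.0000
t_4: node(4,0) S=72.0699 payoff=27.1701 vs cont=25.3297 → 27.1701 [stop]  node(4,1) S=100.1713 payoff=0.0000 vs cont=6.7792 → 6.7792 [wait]  node(4,2) S=139.2300 payoff=0.0000 vs cont=0.0000 → 0.0000 [wait]  node(4,3) S=193.5185 payoff=0.0000 vs cont=0.0000 → 0.0000 [wait]  node(4,4) S=268.9751 payoff=0.0000 vs cont=0.0000 → 0.0000 [wait]  ⇒ S*(4)=72.0699
t_3: node(3,0) S=84.9666 payoff=14.2734 vs cont=16.3383 → 16.3383 [wait]  node(3,1) S=118.0968 payoff=0.0000 vs cont=3.2198 → 3.2198 [wait]  node(3,2) S=164.1450 payoff=0.0000 vs cont=0.0000 → 0.0000 [wait]  node(3,3) S=228.1483 payoff=0.0000 vs cont=0.0000 → 0.0000 [wait]  ⇒ S*(3)=-
t_2: node(2,0) S=100.1713 payoff=0.0000 vs cont=9.3908 → 9.3908 [wait]  node(2,1) S=139.2300 payoff=0.0000 vs cont=1.5293 → 1.5293 [wait]  node(2,2) S=193.5185 payoff=0.0000 vs cont=0.0000 → 0.0000 [wait]  ⇒ S*(2)=-
t_1: node(1,0) S=118.0968 payoff=0.0000 vs cont=5.2348 → 5.2348 [wait]  node(1,1) S=164.1450 payoff=0.0000 vs cont=0.7263 → 0.7263 [wait]  ⇒ S*(1)=-
t_0: node(0,0) S=139.2300 payoff=0.0000 vs cont=2.8542 → 2.8542 [wait]  ⇒ S*(0)=-

price = 2.8542
boundary = - - - - 72.0699
tree:
2.8542
5.2348 0.7263
9.3908 1.5293 0.0000
16.3383 3.2198 0.0000 0.0000
27.1701 6.7792 0.0000 0.0000 0.0000
38.1094 14.2734 0.0000 0.0000 0.0000 0.0000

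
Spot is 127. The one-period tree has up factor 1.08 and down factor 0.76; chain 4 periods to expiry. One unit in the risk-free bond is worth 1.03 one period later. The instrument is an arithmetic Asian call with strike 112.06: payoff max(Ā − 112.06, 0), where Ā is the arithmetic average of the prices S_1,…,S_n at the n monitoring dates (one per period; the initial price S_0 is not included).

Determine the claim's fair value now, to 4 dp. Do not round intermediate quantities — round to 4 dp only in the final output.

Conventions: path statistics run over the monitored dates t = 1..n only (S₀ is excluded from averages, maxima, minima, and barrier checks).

price = 23.7809

Set p* = 0.8438 (from d < R < u); the path-dependent value is the discounted p*-expectation over all price paths.
Enumerate all 2^4 = 16 price paths (U = up ×1.08, D = down ×0.76); each path with k up-moves has probability p*^k·(1−p*)^(4−k).
DDDD: Ā=66.9988, payoff=0.0000, prob=0.000596
UDDD: Ā=95.2088, payoff=0.0000, prob=0.003219
DUDD: Ā=85.0488, payoff=0.0000, prob=0.003219
UUDD: Ā=120.8588, payoff=8.7988, prob=0.017381
DDUD: Ā=77.3272, payoff=0.0000, prob=0.003219
UDUD: Ā=109.8860, payoff=0.0000, prob=0.017381
DUUD: Ā=99.7260, payoff=0.0000, prob=0.017381
UUUD: Ā=141.7159, payoff=29.6559, prob=0.093856
DDDU: Ā=71.4588, payoff=0.0000, prob=0.003219
UDDU: Ā=101.5467, payoff=0.0000, prob=0.017381
DUDU: Ā=91.3867, payoff=0.0000, prob=0.017381
UUDU: Ā=129.8653, payoff=17.8053, prob=0.093856
DDUU: Ā=83.6651, payoff=0.0000, prob=0.017381
UDUU: Ā=118.8925, payoff=6.8325, prob=0.093856
DUUU: Ā=108.7325, payoff=0.0000, prob=0.093856
UUUU: Ā=154.5146, payoff=42.4546, prob=0.506822
Price = Σ prob·payoff / R^4 = 26.765608 / 1.125509 = 23.7809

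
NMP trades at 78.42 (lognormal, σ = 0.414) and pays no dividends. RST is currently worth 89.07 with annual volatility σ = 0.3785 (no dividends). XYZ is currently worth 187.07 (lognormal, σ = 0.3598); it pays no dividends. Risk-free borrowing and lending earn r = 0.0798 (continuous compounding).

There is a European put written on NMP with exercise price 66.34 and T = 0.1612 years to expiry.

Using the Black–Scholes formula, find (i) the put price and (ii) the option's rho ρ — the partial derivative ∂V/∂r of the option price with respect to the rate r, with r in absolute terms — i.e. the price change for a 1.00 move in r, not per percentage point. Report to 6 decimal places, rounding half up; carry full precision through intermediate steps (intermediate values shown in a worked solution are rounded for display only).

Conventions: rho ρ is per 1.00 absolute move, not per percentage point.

σ√T = 0.414·√0.1612 = 0.166220
d₁ = (ln(S/K) + (r+σ²/2)T) / (σ√T) = (ln(78.42/66.34) + (0.0798+0.414²/2)·0.1612) / 0.166220 = (0.167286 + 0.026678) / 0.166220 = 1.166914
d₂ = d₁ − σ√T = 1.166914 − 0.166220 = 1.000694
e^{−rT} = 0.987219
N(−d₁) = 0.121623,  N(−d₂) = 0.158487
Put price V = K·e^{−rT}·N(−d₂) − S·N(−d₁) = 10.379668 − 9.537642 = 0.842026
ρ = −K·T·e^{−rT}·N(−d₂) = -1.673203

price = 0.842026
ρ = -1.673203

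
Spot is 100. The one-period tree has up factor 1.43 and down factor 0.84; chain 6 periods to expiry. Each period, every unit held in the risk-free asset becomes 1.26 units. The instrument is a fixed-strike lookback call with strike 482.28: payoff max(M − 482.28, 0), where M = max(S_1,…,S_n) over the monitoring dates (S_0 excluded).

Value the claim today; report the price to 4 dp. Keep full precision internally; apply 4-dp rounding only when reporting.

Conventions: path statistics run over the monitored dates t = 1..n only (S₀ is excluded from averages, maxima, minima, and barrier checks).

price = 14.9645

With p* = (R−d)/(u−d) = 0.7119, sum probability × payoff across the paths and divide by R^6.
Enumerate all 2^6 = 64 price paths (U = up ×1.43, D = down ×0.84); each path with k up-moves has probability p*^k·(1−p*)^(6−k).
DDDDDD: M=84.0000, payoff=0.0000, prob=0.000572
UDDDDD: M=143.0000, payoff=0.0000, prob=0.001414
DUDDDD: M=120.1200, payoff=0.0000, prob=0.001414
UUDDDD: M=204.4900, payoff=0.0000, prob=0.003493
DDUDDD: M=100.9008, payoff=0.0000, prob=0.001414
UDUDDD: M=171.7716, payoff=0.0000, prob=0.003493
DUUDDD: M=171.7716, payoff=0.0000, prob=0.003493
UUUDDD: M=292.4207, payoff=0.0000, prob=0.008629
DDDUDD: M=84.7567, payoff=0.0000, prob=0.001414
UDDUDD: M=144.2881, payoff=0.0000, prob=0.003493
DUDUDD: M=144.2881, payoff=0.0000, prob=0.003493
UUDUDD: M=245.6334, payoff=0.0000, prob=0.008629
DDUUDD: M=144.2881, payoff=0.0000, prob=0.003493
UDUUDD: M=245.6334, payoff=0.0000, prob=0.008629
DUUUDD: M=245.6334, payoff=0.0000, prob=0.008629
UUUUDD: M=418.1616, payoff=0.0000, prob=0.021320
DDDDUD: M=84.0000, payoff=0.0000, prob=0.001414
UDDDUD: M=143.0000, payoff=0.0000, prob=0.003493
DUDDUD: M=121.2020, payoff=0.0000, prob=0.003493
UUDDUD: M=206.3320, payoff=0.0000, prob=0.008629
DDUDUD: M=121.2020, payoff=0.0000, prob=0.003493
UDUDUD: M=206.3320, payoff=0.0000, prob=0.008629
DUUDUD: M=206.3320, payoff=0.0000, prob=0.008629
UUUDUD: M=351.2557, payoff=0.0000, prob=0.021320
DDDUUD: M=121.2020, payoff=0.0000, prob=0.003493
UDDUUD: M=206.3320, payoff=0.0000, prob=0.008629
DUDUUD: M=206.3320, payoff=0.0000, prob=0.008629
UUDUUD: M=351.2557, payoff=0.0000, prob=0.021320
DDUUUD: M=206.3320, payoff=0.0000, prob=0.008629
UDUUUD: M=351.2557, payoff=0.0000, prob=0.021320
DUUUUD: M=351.2557, payoff=0.0000, prob=0.021320
UUUUUD: M=597.9711, payoff=115.6911, prob=0.052672
DDDDDU: M=84.0000, payoff=0.0000, prob=0.001414
UDDDDU: M=143.0000, payoff=0.0000, prob=0.003493
DUDDDU: M=120.1200, payoff=0.0000, prob=0.003493
UUDDDU: M=204.4900, payoff=0.0000, prob=0.008629
DDUDDU: M=101.8097, payoff=0.0000, prob=0.003493
UDUDDU: M=173.3189, payoff=0.0000, prob=0.008629
DUUDDU: M=173.3189, payoff=0.0000, prob=0.008629
UUUDDU: M=295.0548, payoff=0.0000, prob=0.021320
DDDUDU: M=101.8097, payoff=0.0000, prob=0.003493
UDDUDU: M=173.3189, payoff=0.0000, prob=0.008629
DUDUDU: M=173.3189, payoff=0.0000, prob=0.008629
UUDUDU: M=295.0548, payoff=0.0000, prob=0.021320
DDUUDU: M=173.3189, payoff=0.0000, prob=0.008629
UDUUDU: M=295.0548, payoff=0.0000, prob=0.021320
DUUUDU: M=295.0548, payoff=0.0000, prob=0.021320
UUUUDU: M=502.2957, payoff=20.0157, prob=0.052672
DDDDUU: M=101.8097, payoff=0.0000, prob=0.003493
UDDDUU: M=173.3189, payoff=0.0000, prob=0.008629
DUDDUU: M=173.3189, payoff=0.0000, prob=0.008629
UUDDUU: M=295.0548, payoff=0.0000, prob=0.021320
DDUDUU: M=173.3189, payoff=0.0000, prob=0.008629
UDUDUU: M=295.0548, payoff=0.0000, prob=0.021320
DUUDUU: M=295.0548, payoff=0.0000, prob=0.021320
UUUDUU: M=502.2957, payoff=20.0157, prob=0.052672
DDDUUU: M=173.3189, payoff=0.0000, prob=0.008629
UDDUUU: M=295.0548, payoff=0.0000, prob=0.021320
DUDUUU: M=295.0548, payoff=0.0000, prob=0.021320
UUDUUU: M=502.2957, payoff=20.0157, prob=0.052672
DDUUUU: M=295.0548, payoff=0.0000, prob=0.021320
UDUUUU: M=502.2957, payoff=20.0157, prob=0.052672
DUUUUU: M=502.2957, payoff=20.0157, prob=0.052672
UUUUUU: M=855.0987, payoff=372.8187, prob=0.130132
Price = Σ prob·payoff / R^6 = 59.880701 / 4.001504 = 14.9645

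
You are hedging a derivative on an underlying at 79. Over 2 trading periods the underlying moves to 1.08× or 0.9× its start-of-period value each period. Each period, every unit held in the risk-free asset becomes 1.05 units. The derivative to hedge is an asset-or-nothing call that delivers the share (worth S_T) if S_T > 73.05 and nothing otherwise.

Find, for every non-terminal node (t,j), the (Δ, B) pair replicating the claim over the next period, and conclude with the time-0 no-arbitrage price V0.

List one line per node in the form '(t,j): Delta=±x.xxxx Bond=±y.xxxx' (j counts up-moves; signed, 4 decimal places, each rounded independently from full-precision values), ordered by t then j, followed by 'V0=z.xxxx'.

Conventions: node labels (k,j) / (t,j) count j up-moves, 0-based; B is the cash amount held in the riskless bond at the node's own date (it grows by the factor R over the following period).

No-arbitrage ⇒ martingale measure with p* = (R−d)/(u−d) = 0.8333.
At maturity the claim pays: V(2,0)=0.0000, V(2,1)=76.7880, V(2,2)=92.1456
  t=1,j=0: stock 71.1000 → up 76.7880 (V=76.7880), down 63.9900 (V=0.0000). Price 60.9429; hedge Δ=6.0000, bond B=-365.6571.
  t=1,j=1: stock 85.3200 → up 92.1456 (V=92.1456), down 76.7880 (V=76.7880). Price 85.3200; hedge Δ=1.0000, bond B=0.0000.
  t=0,j=0: stock 79.0000 → up 85.3200 (V=85.3200), down 71.1000 (V=60.9429). Price 77.3878; hedge Δ=1.7143, bond B=-58.0408.
Sanity check at the root: Δ(0,0)·S0 + B(0,0) reproduces V0 = 77.3878.

(0,0): Delta=1.7143 Bond=-58.0408
(1,0): Delta=6.0000 Bond=-365.6571
(1,1): Delta=1.0000 Bond=0.0000
V0=77.3878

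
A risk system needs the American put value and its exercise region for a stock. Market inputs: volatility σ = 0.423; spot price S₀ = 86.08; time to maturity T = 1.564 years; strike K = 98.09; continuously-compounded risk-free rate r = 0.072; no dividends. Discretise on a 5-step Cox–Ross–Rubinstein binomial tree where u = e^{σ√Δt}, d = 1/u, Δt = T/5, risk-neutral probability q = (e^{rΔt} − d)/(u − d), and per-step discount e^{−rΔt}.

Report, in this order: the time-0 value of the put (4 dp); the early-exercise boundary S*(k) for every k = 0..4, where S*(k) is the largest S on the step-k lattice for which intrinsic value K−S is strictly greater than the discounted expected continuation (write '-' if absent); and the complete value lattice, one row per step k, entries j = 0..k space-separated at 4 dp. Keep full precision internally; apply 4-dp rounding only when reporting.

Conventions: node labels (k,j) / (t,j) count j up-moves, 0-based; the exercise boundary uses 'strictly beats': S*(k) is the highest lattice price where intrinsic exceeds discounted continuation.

price = 20.8824
boundary = - - 53.6307 67.9451 53.6307
tree:
20.8824
31.1412 11.1274
44.4593 18.6651 3.7635
55.7580 30.1449 7.5300 0.0000
64.6763 44.4593 15.0662 0.0000 0.0000
71.7157 55.7580 30.1449 0.0000 0.0000 0.0000

Δt=0.31280  u=1.26691  d=0.78932  q=0.48882  discount=0.97773
step 5 (expiry): payoffs max(K−S,0) = 71.7157 55.7580 30.1449 0.0000 0.0000 0.0000
step 4: (k=4,j=0): S=33.4137, K−S=64.6763, hold=62.4918 ⇒ V=64.6763 exercise | (k=4,j=1): S=53.6307, K−S=44.4593, hold=42.2748 ⇒ V=44.4593 exercise | (k=4,j=2): S=86.0800, K−S=12.0100, hold=15.0662 ⇒ V=15.0662 continue | (k=4,j=3): S=138.1628, K−S=0.0000, hold=0.0000 ⇒ V=0.0000 continue | (k=4,j=4): S=221.7582, K−S=0.0000, hold=0.0000 ⇒ V=0.0000 continue  boundary S*=53.6307
step 3: (k=3,j=0): S=42.3320, K−S=55.7580, hold=53.5735 ⇒ V=55.7580 exercise | (k=3,j=1): S=67.9451, K−S=30.1449, hold=29.4212 ⇒ V=30.1449 exercise | (k=3,j=2): S=109.0553, K−S=0.0000, hold=7.5300 ⇒ V=7.5300 continue | (k=3,j=3): S=175.0392, K−S=0.0000, hold=0.0000 ⇒ V=0.0000 continue  boundary S*=67.9451
step 2: (k=2,j=0): S=53.6307, K−S=44.4593, hold=42.2748 ⇒ V=44.4593 exercise | (k=2,j=1): S=86.0800, K−S=12.0100, hold=18.6651 ⇒ V=18.6651 continue | (k=2,j=2): S=138.1628, K−S=0.0000, hold=3.7635 ⇒ V=3.7635 continue  boundary S*=53.6307
step 1: (k=1,j=0): S=67.9451, K−S=30.1449, hold=31.1412 ⇒ V=31.1412 continue | (k=1,j=1): S=109.0553, K−S=0.0000, hold=11.1274 ⇒ V=11.1274 continue  boundary S*=-
step 0: (k=0,j=0): S=86.0800, K−S=12.0100, hold=20.8824 ⇒ V=20.8824 continue  boundary S*=-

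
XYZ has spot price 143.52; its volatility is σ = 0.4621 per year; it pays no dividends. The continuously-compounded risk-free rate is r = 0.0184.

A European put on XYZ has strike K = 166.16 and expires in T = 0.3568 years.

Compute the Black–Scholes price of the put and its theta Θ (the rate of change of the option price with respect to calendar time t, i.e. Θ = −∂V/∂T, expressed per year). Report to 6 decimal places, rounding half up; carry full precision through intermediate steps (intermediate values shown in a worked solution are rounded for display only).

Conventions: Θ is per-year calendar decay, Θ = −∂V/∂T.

price = 29.825975
Θ = -18.441309

σ√T = 0.4621·√0.3568 = 0.276025
d₁ = (ln(S/K) + (r+σ²/2)T) / (σ√T) = (ln(143.52/166.16) + (0.0184+0.4621²/2)·0.3568) / 0.276025 = (-0.146477 + 0.044660) / 0.276025 = -0.368868
d₂ = d₁ − σ√T = -0.368868 − 0.276025 = -0.644893
e^{−rT} = 0.993456
N(−d₁) = 0.643887,  N(−d₂) = 0.740502
Put price V = K·e^{−rT}·N(−d₂) − S·N(−d₁) = 122.236626 − 92.410650 = 29.825975
φ(d₁) = (1/√(2π))·e^{−d₁²/2} = 0.372704
Θ = −S·φ(d₁)·σ/(2√T) + r·K·e^{−rT}·N(−d₂) = −20.690463 + 2.249154 = -18.441309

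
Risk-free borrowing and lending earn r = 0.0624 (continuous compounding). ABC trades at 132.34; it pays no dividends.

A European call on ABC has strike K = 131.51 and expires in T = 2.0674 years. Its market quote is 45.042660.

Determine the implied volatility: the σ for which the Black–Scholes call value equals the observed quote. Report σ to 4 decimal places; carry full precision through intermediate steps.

At σ = 0.5196 the Black–Scholes value reproduces the quote:
σ√T = 0.5196·√2.0674 = 0.747105
d₁ = (ln(S/K) + (r+σ²/2)T) / (σ√T) = (ln(132.34/131.51) + (0.0624+0.5196²/2)·2.0674) / 0.747105 = (0.006291 + 0.408088) / 0.747105 = 0.554648
d₂ = d₁ − σ√T = 0.554648 − 0.747105 = -0.192457
e^{−rT} = 0.878969
N(d₁) = 0.710432,  N(d₂) = 0.423692
V = S·N(d₁) − K·e^{−rT}·N(d₂) = 94.018595 − 48.975935 = 45.042660 (the observed quote) — the price is monotone increasing in volatility, hence this σ is the only solution

sigma = 0.5196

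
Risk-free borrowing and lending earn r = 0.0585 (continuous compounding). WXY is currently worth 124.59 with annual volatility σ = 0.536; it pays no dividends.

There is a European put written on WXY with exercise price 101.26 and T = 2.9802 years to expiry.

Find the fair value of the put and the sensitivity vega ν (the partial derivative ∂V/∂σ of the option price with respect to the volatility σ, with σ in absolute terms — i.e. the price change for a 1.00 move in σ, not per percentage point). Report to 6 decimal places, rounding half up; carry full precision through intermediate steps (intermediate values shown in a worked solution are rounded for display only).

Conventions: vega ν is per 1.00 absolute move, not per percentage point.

σ√T = 0.536·√2.9802 = 0.925311
d₁ = (ln(S/K) + (r+σ²/2)T) / (σ√T) = (ln(124.59/101.26) + (0.0585+0.536²/2)·2.9802) / 0.925311 = (0.207337 + 0.602441) / 0.925311 = 0.875142
d₂ = d₁ − σ√T = 0.875142 − 0.925311 = -0.050168
e^{−rT} = 0.840010
N(−d₁) = 0.190748,  N(−d₂) = 0.520006
Put price V = K·e^{−rT}·N(−d₂) − S·N(−d₁) = 44.231381 − 23.765324 = 20.466057
φ(d₁) = (1/√(2π))·e^{−d₁²/2} = 0.272021
ν = S·φ(d₁)·√T = 58.507094

price = 20.466057
ν = 58.507094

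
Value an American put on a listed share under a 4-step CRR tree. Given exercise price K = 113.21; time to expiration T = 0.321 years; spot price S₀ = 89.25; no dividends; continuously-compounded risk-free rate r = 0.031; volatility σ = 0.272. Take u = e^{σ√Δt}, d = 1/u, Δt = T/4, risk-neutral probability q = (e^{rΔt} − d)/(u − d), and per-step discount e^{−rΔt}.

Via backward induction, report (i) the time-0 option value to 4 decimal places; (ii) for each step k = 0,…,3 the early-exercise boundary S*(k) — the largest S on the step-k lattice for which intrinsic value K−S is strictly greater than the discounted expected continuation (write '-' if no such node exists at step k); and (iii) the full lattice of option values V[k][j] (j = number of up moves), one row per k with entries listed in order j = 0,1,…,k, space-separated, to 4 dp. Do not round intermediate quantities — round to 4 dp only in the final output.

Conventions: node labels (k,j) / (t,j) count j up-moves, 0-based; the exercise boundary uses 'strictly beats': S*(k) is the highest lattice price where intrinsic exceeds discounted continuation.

params: Δt=0.08025 u=1.08010 d=0.92584 q=0.49689 e^(-rΔt)=0.99752
t_4 payoffs: 47.6328 36.7066 23.9600 9.0896 0.0000
t_3: node(3,0) S=70.8299 payoff=42.3801 vs cont=42.0988 → 42.3801 [stop]  node(3,1) S=82.6313 payoff=30.5787 vs cont=30.2974 → 30.5787 [stop]  node(3,2) S=96.3989 payoff=16.8111 vs cont=16.5298 → 16.8111 [stop]  node(3,3) S=112.4604 payoff=0.7496 vs cont=4.5617 → 4.5617 [wait]  ⇒ S*(3)=96.3989
t_2: node(2,0) S=76.5034 payoff=36.7066 vs cont=36.4253 → 36.7066 [stop]  node(2,1) S=89.2500 payoff=23.9600 vs cont=23.6787 → 23.9600 [stop]  node(2,2) S=104.1204 payoff=9.0896 vs cont=10.6978 → 10.6978 [wait]  ⇒ S*(2)=89.2500
t_1: node(1,0) S=82.6313 payoff=30.5787 vs cont=30.2974 → 30.5787 [stop]  node(1,1) S=96.3989 payoff=16.8111 vs cont=17.3269 → 17.3269 [wait]  ⇒ S*(1)=82.6313
t_0: node(0,0) S=89.2500 payoff=23.9600 vs cont=23.9344 → 23.9600 [stop]  ⇒ S*(0)=89.2500

price = 23.9600
boundary = 89.2500 82.6313 89.2500 96.3989
tree:
23.9600
30.5787 17.3269
36.7066 23.9600 10.6978
42.3801 30.5787 16.8111 4.5617
47.6328 36.7066 23.9600 9.0896 0.0000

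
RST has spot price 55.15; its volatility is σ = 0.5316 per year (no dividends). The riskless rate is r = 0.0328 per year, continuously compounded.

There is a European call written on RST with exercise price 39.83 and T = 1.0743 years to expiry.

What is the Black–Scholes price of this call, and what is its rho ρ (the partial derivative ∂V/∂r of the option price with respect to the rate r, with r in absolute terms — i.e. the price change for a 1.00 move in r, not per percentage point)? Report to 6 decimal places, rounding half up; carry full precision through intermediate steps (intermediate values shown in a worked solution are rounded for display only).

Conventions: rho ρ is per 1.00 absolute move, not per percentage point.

σ√T = 0.5316·√1.0743 = 0.550995
d₁ = (ln(S/K) + (r+σ²/2)T) / (σ√T) = (ln(55.15/39.83) + (0.0328+0.5316²/2)·1.0743) / 0.550995 = (0.325436 + 0.187035) / 0.550995 = 0.930083
d₂ = d₁ − σ√T = 0.930083 − 0.550995 = 0.379088
e^{−rT} = 0.965377
N(d₁) = 0.823836,  N(d₂) = 0.647689
Call price V = S·N(d₁) − K·e^{−rT}·N(d₂) = 45.434552 − 24.904244 = 20.530308
ρ = K·T·e^{−rT}·N(d₂) = 26.754630

price = 20.530308
ρ = 26.754630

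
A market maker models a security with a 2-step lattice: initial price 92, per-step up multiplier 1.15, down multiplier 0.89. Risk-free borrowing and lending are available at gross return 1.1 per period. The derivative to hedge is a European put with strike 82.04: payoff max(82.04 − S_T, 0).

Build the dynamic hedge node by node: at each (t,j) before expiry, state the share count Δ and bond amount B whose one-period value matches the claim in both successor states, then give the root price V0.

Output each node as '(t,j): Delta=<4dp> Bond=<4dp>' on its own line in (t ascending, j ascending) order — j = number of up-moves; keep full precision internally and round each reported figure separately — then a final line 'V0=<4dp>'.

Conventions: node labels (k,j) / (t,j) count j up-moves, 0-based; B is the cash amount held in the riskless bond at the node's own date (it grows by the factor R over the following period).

The replicating-portfolio and risk-neutral prices coincide; use p* = (1.1−0.89)/(1.15−0.89) = 0.8077 for the latter.
Payoffs at expiry: V(2,0)=9.1668, V(2,1)=0.0000, V(2,2)=0.0000
(1,0): S=81.8800. Δ = (V_up−V_dn)/(S_up−S_dn) = (0.0000−9.1668)/(94.1620−72.8732) = -0.4306. V = [p*·0.0000 + (1−p*)·9.1668]/1.1 = 1.6026. B = V − Δ·S = 36.8595.
(1,1): S=105.8000. Δ = (V_up−V_dn)/(S_up−S_dn) = (0.0000−0.0000)/(121.6700−94.1620) = 0.0000. V = [p*·0.0000 + (1−p*)·0.0000]/1.1 = 0.0000. B = V − Δ·S = 0.0000.
(0,0): S=92.0000. Δ = (V_up−V_dn)/(S_up−S_dn) = (0.0000−1.6026)/(105.8000−81.8800) = -0.0670. V = [p*·0.0000 + (1−p*)·1.6026]/1.1 = 0.2802. B = V − Δ·S = 6.4440.
Verification: the root portfolio costs Δ(0,0)·S0 + B(0,0) = 0.2802, matching V0.

(0,0): Delta=-0.0670 Bond=6.4440
(1,0): Delta=-0.4306 Bond=36.8595
(1,1): Delta=0.0000 Bond=0.0000
V0=0.2802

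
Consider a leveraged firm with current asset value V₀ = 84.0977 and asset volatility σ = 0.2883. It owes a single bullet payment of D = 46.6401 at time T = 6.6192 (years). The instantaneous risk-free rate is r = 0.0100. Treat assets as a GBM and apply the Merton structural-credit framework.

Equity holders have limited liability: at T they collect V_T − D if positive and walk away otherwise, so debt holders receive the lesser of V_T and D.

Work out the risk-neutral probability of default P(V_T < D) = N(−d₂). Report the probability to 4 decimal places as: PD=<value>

PD=0.3039

Work the structural quantities from V₀ = 84.0977 against face 46.6401:
d₁ = [ln(V₀/D) + (r + σ²/2)T] / (σ√T)
   = [ln(84.0977/46.6401) + (0.0100 + 0.5·0.2883²)·6.6192] / (0.2883·√6.6192)
   = [0.589519 + 0.341276] / 0.741733 = 1.254892
d₂ = d₁ − σ√T = 1.254892 − 0.741733 = 0.513159
risk-neutral PD = N(−d₂) = N(-0.513159) = 0.303920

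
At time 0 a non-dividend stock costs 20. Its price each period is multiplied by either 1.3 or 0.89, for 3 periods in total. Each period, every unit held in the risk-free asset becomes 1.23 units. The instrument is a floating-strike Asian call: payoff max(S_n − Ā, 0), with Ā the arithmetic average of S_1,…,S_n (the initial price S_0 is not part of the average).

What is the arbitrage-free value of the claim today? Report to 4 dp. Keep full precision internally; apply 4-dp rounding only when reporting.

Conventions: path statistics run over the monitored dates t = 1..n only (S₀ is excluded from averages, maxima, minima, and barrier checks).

No-arbitrage gives p* = (R−d)/(u−d) = 0.8293: enumerate every path, weight its payoff by its p*-probability, and discount by R^3.
Enumerate all 2^3 = 8 price paths (U = up ×1.3, D = down ×0.89); each path with k up-moves has probability p*^k·(1−p*)^(3−k).
DDD: Ā=15.9138, payoff=0.0000, prob=0.004977
UDD: Ā=23.2449, payoff=0.0000, prob=0.024173
DUD: Ā=20.5115, payoff=0.0831, prob=0.024173
UUD: Ā=29.9607, payoff=0.1213, prob=0.117410
DDU: Ā=18.0789, payoff=2.5157, prob=0.024173
UDU: Ā=26.4073, payoff=3.6747, prob=0.117410
DUU: Ā=23.6740, payoff=6.4080, prob=0.117410
UUU: Ā=34.5800, payoff=9.3600, prob=0.570276
Price = Σ prob·payoff / R^3 = 6.598654 / 1.860867 = 3.5460

price = 3.5460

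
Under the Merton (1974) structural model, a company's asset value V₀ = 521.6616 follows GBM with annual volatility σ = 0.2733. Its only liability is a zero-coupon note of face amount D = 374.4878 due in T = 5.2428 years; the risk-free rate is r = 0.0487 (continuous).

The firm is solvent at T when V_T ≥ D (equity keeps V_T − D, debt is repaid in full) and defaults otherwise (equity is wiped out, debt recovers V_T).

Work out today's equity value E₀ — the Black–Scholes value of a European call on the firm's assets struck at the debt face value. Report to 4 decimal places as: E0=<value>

Apply the equity-as-call identities (strike 374.4878, horizon 5.2428 years):
d₁ = [ln(V₀/D) + (r + σ²/2)T] / (σ√T)
   = [ln(521.6616/374.4878) + (0.0487 + 0.5·0.2733²)·5.2428] / (0.2733·√5.2428)
   = [0.331460 + 0.451124] / 0.625779 = 1.250575
d₂ = d₁ − σ√T = 1.250575 − 0.625779 = 0.624796
N(d₁) = 0.894455,  N(d₂) = 0.733947,  e^(−rT) = 0.774665
E₀ = V₀·N(d₁) − D·e^(−rT)·N(d₂)
   = 521.6616·0.894455 − 374.4878·0.774665·0.733947 = 253.682847

E0=253.6828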